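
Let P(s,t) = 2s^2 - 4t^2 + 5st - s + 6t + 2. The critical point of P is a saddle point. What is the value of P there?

212/57

∂P/∂s = 4s + 5t - 1 = 0 and ∂P/∂t = 5s - 8t + 6 = 0, so (s, t) = (-22/57, 29/57).
The Hessian has P_{ss} = 4, P_{tt} = -8, P_{st} = 5, giving D = -57 < 0, so the point is a saddle point.
P(-22/57, 29/57) = 212/57.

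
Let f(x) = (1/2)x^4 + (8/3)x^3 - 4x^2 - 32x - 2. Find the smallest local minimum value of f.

-158/3

Critical points: f'(x) = 2x^3 + 8x^2 - 8x - 32 vanishes at x = -4, -2, 2.
Since f''(x) = 6x^2 + 16x - 8, we get f''(-4) = 24 > 0 ⇒ local minimum; f''(-2) = -16 < 0 ⇒ local maximum; f''(2) = 48 > 0 ⇒ local minimum.
The smallest local minimum is f(2) = -158/3.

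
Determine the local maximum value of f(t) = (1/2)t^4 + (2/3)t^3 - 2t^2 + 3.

3

Critical points: f'(t) = 2t^3 + 2t^2 - 4t vanishes at t = -2, 0, 1.
Second-derivative test with f''(t) = 6t^2 + 4t - 4: f''(-2) = 12 > 0 ⇒ local minimum; f''(0) = -4 < 0 ⇒ local maximum; f''(1) = 6 > 0 ⇒ local minimum.
So the local maximum value is f(0) = 3.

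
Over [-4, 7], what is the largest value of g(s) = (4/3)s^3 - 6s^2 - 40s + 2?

g'(s) = 4s^2 - 12s - 40, which vanishes at s = -2 and s = 5.
Compare values at every candidate in [-4, 7]: g(-4) = -58/3, g(-2) = 142/3, g(5) = -544/3, g(7) = -344/3.
Hence the absolute maximum is 142/3 at s = -2.

142/3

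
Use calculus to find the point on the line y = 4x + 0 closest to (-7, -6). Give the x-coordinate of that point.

-31/17

Minimize D(x)^2 = (x + 7)^2 + (4x + 6)^2.
d/dx[D^2] = 2(x + 7) + 2·4·(4x + 6) = 0 ⇒ x = -31/17.
Then y = -124/17 and the distance is √(484/17) ≈ 5.3358.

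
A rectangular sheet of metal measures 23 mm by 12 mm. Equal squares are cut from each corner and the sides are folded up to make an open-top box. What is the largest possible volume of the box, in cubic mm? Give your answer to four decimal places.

With cut size x, the volume is V(x) = x(23 − 2x)(12 − 2x) for 0 < x < 6.
V'(x) = 12x^2 − 140x + 276. Setting V'(x) = 0 gives x ≈ 2.5125 (the root in (0, 6)).
V''(x) = 24x − 140 is negative there, so this is the maximum; V ≈ 315.0063.

315.0063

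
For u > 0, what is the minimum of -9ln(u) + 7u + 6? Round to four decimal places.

h'(u) = -9/u + 7 = 0 gives u = 9/7.
h''(u) = 9/u², which is positive for u > 0, so this is a local minimum.
h(9/7) = -9·ln(9/7) + 9 + 6 ≈ 12.7382.

12.7382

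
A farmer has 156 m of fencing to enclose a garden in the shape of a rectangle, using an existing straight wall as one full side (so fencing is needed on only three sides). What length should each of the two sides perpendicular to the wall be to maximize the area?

Let the sides perpendicular to the wall have length x and the parallel side y, so 2x + y = 156 and the area is A = xy = x(156 − 2x).
A'(x) = 156 − 4x = 0 gives x = 39, and A''(x) = −4 < 0 confirms a maximum.
Then y = 156 − 2·39 = 78 and A = 3042.

39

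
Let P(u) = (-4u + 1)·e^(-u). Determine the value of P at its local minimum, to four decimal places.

-1.1460

P'(u) = (-4)·e^(-u) + (-4u + 1)·(-1)·e^(-u) = (4u - 5)·e^(-u). Since e^(-u) > 0, the only critical point is u = 5/4.
P''(5/4) has the same sign as 4 > 0, so this is a local minimum.
P(5/4) = (-4)·e^(-5/4) ≈ -1.1460.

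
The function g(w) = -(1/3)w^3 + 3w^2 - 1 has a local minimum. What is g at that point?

g'(w) = -w^2 + 6w = 0 at w = 0, 6.
g''(w) = -2w + 6. g''(0) = 6 > 0 ⇒ local minimum; g''(6) = -6 < 0 ⇒ local maximum.
So the local minimum value is g(0) = -1.

-1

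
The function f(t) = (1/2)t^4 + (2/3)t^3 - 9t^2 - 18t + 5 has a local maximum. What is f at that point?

83/6

Critical points: f'(t) = 2t^3 + 2t^2 - 18t - 18 vanishes at t = -3, -1, 3.
f''(t) = 6t^2 + 4t - 18. f''(-3) = 24 > 0 ⇒ local minimum; f''(-1) = -16 < 0 ⇒ local maximum; f''(3) = 48 > 0 ⇒ local minimum.
So the local maximum value is f(-1) = 83/6.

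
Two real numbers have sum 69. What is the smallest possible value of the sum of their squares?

With a + b = 69, a^2 + b^2 = a^2 + (69 − a)^2.
The derivative 2a − 2(69 − a) = 4a − 138 vanishes at a = 69/2; second derivative 4 > 0, a minimum.
The minimum is 2·(69/2)^2 = 4761/2.

4761/2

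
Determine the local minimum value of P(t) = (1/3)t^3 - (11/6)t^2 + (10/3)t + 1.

3

P'(t) = t^2 - (11/3)t + 10/3. Setting P'(t) = 0 gives t ∈ {5/3, 2}.
P''(t) = 2t - 11/3. P''(5/3) = -1/3 < 0 ⇒ local maximum; P''(2) = 1/3 > 0 ⇒ local minimum.
So the local minimum value is P(2) = 3.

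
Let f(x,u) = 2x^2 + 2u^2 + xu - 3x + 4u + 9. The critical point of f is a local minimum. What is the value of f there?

73/15

∂f/∂x = 4x + u - 3 = 0 and ∂f/∂u = x + 4u + 4 = 0, so (x, u) = (16/15, -19/15).
The Hessian has f_{xx} = 4, f_{uu} = 4, f_{xu} = 1, giving D = 15 > 0 with f_{xx} > 0, so the point is a local minimum.
f(16/15, -19/15) = 73/15.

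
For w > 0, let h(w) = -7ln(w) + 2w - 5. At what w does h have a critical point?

7/2

h'(w) = -7/w + 2 = 0 gives w = 7/2.
h''(w) = 7/w², which is positive for w > 0, so this is a local minimum.
h(7/2) = -7·ln(7/2) + 7 - 5 ≈ -6.7693.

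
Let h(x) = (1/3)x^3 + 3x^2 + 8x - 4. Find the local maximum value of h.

-28/3

h'(x) = x^2 + 6x + 8. Setting h'(x) = 0 gives x ∈ {-4, -2}.
Second-derivative test with h''(x) = 2x + 6: h''(-4) = -2 < 0 ⇒ local maximum; h''(-2) = 2 > 0 ⇒ local minimum.
Thus h has its local maximum at x = -4, with value -28/3.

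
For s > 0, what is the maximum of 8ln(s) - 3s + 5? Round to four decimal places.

4.8466

R'(s) = 8/s − 3 = 0 gives s = 8/3.
R''(s) = -8/s², which is negative for s > 0, so this is a local maximum.
R(8/3) = 8·ln(8/3) - 8 + 5 ≈ 4.8466.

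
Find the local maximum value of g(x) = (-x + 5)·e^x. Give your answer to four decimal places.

54.5982

g'(x) = (-1)·e^x + (-x + 5)·1·e^x = (-x + 4)·e^x. Since e^x > 0, the only critical point is x = 4.
g''(4) has the same sign as -1 < 0, so this is a local maximum.
g(4) = (1)·e^(4) ≈ 54.5982.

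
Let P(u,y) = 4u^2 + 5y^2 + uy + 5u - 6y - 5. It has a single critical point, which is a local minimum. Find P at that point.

-694/79

∂P/∂u = 8u + y + 5 = 0 and ∂P/∂y = u + 10y - 6 = 0, so (u, y) = (-56/79, 53/79).
The Hessian has P_{uu} = 8, P_{yy} = 10, P_{uy} = 1, giving D = 79 > 0 with P_{uu} > 0, so the point is a local minimum.
P(-56/79, 53/79) = -694/79.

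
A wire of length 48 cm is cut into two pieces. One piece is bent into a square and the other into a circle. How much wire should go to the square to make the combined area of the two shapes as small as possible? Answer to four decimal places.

Let x be the length used for the square. Square side x/4; circle radius (48−x)/(2π).
A(x) = (x/4)² + π·((48−x)/(2π))² = x²/16 + (48−x)²/(4π) for 0 ≤ x ≤ 48. A'(x) = x/8 − (48−x)/(2π) = 0 gives x = 4·48/(π+4) ≈ 26.8848.
A'' = 1/8 + 1/(2π) > 0, so this gives the minimum combined area; x ≈ 26.8848 cm to the square.

26.8848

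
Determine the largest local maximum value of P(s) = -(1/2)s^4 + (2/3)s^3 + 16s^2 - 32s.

P'(s) = -2s^3 + 2s^2 + 32s - 32 = 0 at s = -4, 1, 4.
P''(s) = -6s^2 + 4s + 32. P''(-4) = -80 < 0 ⇒ local maximum; P''(1) = 30 > 0 ⇒ local minimum; P''(4) = -48 < 0 ⇒ local maximum.
Thus P has its largest local maximum at s = -4, with value 640/3.

640/3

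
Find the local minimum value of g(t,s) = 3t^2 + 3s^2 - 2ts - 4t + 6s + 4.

5/8

∂g/∂t = 6t - 2s - 4 = 0 and ∂g/∂s = -2t + 6s + 6 = 0, so (t, s) = (3/8, -7/8).
The Hessian has g_{tt} = 6, g_{ss} = 6, g_{ts} = -2, giving D = 32 > 0 with g_{tt} > 0, so the point is a local minimum.
g(3/8, -7/8) = 5/8.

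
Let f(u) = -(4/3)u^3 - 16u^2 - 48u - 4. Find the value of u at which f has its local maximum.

f'(u) = -4u^2 - 32u - 48. Setting f'(u) = 0 gives u ∈ {-6, -2}.
Since f''(u) = -8u - 32, we get f''(-6) = 16 > 0 ⇒ local minimum; f''(-2) = -16 < 0 ⇒ local maximum.
Thus f has its local maximum at u = -2, with value 116/3.

-2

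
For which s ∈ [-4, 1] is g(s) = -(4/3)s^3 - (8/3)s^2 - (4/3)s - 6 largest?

-4

The derivative is -4s^2 - (16/3)s - 4/3, which vanishes at s = -1 and s = -1/3.
Candidates: g(-4) = 42; g(-1) = -6; g(-1/3) = -470/81; g(1) = -34/3.
The maximum over the interval is 42, attained at s = -4.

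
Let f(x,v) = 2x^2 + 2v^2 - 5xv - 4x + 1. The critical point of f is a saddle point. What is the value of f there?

41/9

∂f/∂x = 4x - 5v - 4 = 0 and ∂f/∂v = -5x + 4v = 0, so (x, v) = (-16/9, -20/9).
The Hessian has f_{xx} = 4, f_{vv} = 4, f_{xv} = -5, giving D = -9 < 0, so the point is a saddle point.
f(-16/9, -20/9) = 41/9.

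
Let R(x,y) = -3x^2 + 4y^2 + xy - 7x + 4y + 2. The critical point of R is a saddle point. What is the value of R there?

∂R/∂x = -6x + y - 7 = 0 and ∂R/∂y = x + 8y + 4 = 0, so (x, y) = (-60/49, -17/49).
The Hessian has R_{xx} = -6, R_{yy} = 8, R_{xy} = 1, giving D = -49 < 0, so the point is a saddle point.
R(-60/49, -17/49) = 274/49.

274/49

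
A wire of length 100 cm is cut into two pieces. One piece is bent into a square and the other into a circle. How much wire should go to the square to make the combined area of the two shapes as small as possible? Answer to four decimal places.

56.0099

Let x be the length used for the square. Square side x/4; circle radius (100−x)/(2π).
A(x) = (x/4)² + π·((100−x)/(2π))² = x²/16 + (100−x)²/(4π) for 0 ≤ x ≤ 100. A'(x) = x/8 − (100−x)/(2π) = 0 gives x = 4·100/(π+4) ≈ 56.0099.
A'' = 1/8 + 1/(2π) > 0, so this gives the minimum combined area; x ≈ 56.0099 cm to the square.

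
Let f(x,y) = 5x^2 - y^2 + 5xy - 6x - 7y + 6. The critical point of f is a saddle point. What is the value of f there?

∂f/∂x = 10x + 5y - 6 = 0 and ∂f/∂y = 5x - 2y - 7 = 0, so (x, y) = (47/45, -8/9).
The Hessian has f_{xx} = 10, f_{yy} = -2, f_{xy} = 5, giving D = -45 < 0, so the point is a saddle point.
f(47/45, -8/9) = 269/45.

269/45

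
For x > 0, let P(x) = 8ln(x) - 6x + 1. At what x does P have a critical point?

4/3

P'(x) = 8/x − 6 = 0 gives x = 4/3.
P''(x) = -8/x², which is negative for x > 0, so this is a local maximum.
P(4/3) = 8·ln(4/3) - 8 + 1 ≈ -4.6985.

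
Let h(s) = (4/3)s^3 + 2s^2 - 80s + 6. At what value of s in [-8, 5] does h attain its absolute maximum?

h'(s) = 4s^2 + 4s - 80, which vanishes at s = -5 and s = 4.
Compare values at every candidate in [-8, 5]: h(-8) = 274/3; h(-5) = 868/3; h(4) = -590/3; h(5) = -532/3.
The maximum over the interval is 868/3, attained at s = -5.

-5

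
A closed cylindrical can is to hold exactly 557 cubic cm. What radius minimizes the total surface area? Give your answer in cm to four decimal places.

4.4589

With radius r and height h, πr²h = 557 so h = 557/(πr²), and S(r) = 2πr² + 2πrh = 2πr² + 2·557/r.
S'(r) = 4πr − 2·557/r² = 0 ⇒ r³ = 557/(2π), so r ≈ 4.4589 and h = 2r ≈ 8.9177.
S''(r) = 4π + 4·557/r³ > 0, so this is the minimum; S ≈ 374.7584.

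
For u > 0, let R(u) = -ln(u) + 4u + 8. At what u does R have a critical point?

R'(u) = -1/u + 4 = 0 gives u = 1/4.
R''(u) = 1/u², which is positive for u > 0, so this is a local minimum.
R(1/4) = -1·ln(1/4) + 1 + 8 ≈ 10.3863.

1/4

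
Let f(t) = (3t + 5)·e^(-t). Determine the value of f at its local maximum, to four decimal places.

Differentiating with the product rule gives f'(t) = (-3t - 2)·e^(-t). Since e^(-t) > 0, the only critical point is t = -2/3.
f''(-2/3) has the same sign as -3 < 0, so this is a local maximum.
f(-2/3) = (3)·e^(2/3) ≈ 5.8432.

5.8432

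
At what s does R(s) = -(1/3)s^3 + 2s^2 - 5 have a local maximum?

4

Critical points: R'(s) = -s^2 + 4s vanishes at s = 0, 4.
Since R''(s) = -2s + 4, we get R''(0) = 4 > 0 ⇒ local minimum; R''(4) = -4 < 0 ⇒ local maximum.
The local maximum is R(4) = 17/3.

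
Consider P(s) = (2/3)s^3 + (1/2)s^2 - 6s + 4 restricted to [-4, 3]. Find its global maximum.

38/3

P'(s) = 2s^2 + s - 6, which vanishes at s = -2 and s = 3/2.
Compare values at every candidate in [-4, 3]: P(-4) = -20/3; P(-2) = 38/3; P(3/2) = -13/8; P(3) = 17/2.
Hence the absolute maximum is 38/3 at s = -2.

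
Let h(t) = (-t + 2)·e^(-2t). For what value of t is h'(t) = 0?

By the product rule, h'(t) = (2t - 5)·e^(-2t). Since e^(-2t) > 0, the only critical point is t = 5/2.
h''(5/2) has the same sign as 2 > 0, so this is a local minimum.
h(5/2) = (-1/2)·e^(-5) ≈ -0.0034.

5/2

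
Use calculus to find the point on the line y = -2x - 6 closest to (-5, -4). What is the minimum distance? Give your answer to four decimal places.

3.5777

Minimize D(x)^2 = (x + 5)^2 + (-2x - 2)^2.
d/dx[D^2] = 2(x + 5) + 2·(-2)·(-2x - 2) = 0 ⇒ x = -9/5.
Then y = -12/5 and the distance is √(64/5) ≈ 3.5777.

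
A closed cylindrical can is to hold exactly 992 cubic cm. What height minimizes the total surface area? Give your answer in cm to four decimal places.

10.8095

With radius r and height h, πr²h = 992 so h = 992/(πr²), and S(r) = 2πr² + 2πrh = 2πr² + 2·992/r.
S'(r) = 4πr − 2·992/r² = 0 ⇒ r³ = 992/(2π), so r ≈ 5.4048 and h = 2r ≈ 10.8095.
S''(r) = 4π + 4·992/r³ > 0, so this is the minimum; S ≈ 550.6247.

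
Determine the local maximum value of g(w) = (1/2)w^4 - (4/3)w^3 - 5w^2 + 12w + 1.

Critical points: g'(w) = 2w^3 - 4w^2 - 10w + 12 vanishes at w = -2, 1, 3.
g''(w) = 6w^2 - 8w - 10. g''(-2) = 30 > 0 ⇒ local minimum; g''(1) = -12 < 0 ⇒ local maximum; g''(3) = 20 > 0 ⇒ local minimum.
The local maximum is g(1) = 43/6.

43/6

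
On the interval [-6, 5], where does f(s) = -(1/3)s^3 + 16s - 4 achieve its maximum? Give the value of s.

4

f'(s) = -s^2 + 16, which vanishes at s = -4 and s = 4.
Evaluating at the critical points and endpoints: f(-6) = -28, f(-4) = -140/3, f(4) = 116/3, f(5) = 103/3.
The maximum over the interval is 116/3, attained at s = 4.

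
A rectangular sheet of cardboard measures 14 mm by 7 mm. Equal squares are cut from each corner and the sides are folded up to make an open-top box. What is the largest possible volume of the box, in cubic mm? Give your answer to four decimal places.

66.0104

With cut size x, the volume is V(x) = x(14 − 2x)(7 − 2x) for 0 < x < 3.5.
V'(x) = 12x^2 − 84x + 98. Setting V'(x) = 0 gives x ≈ 1.4793 (the root in (0, 3.5)).
V''(x) = 24x − 84 is negative there, so this is the maximum; V ≈ 66.0104.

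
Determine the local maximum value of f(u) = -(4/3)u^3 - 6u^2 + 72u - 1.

125

f'(u) = -4u^2 - 12u + 72 = 0 at u = -6, 3.
Second-derivative test with f''(u) = -8u - 12: f''(-6) = 36 > 0 ⇒ local minimum; f''(3) = -36 < 0 ⇒ local maximum.
Thus f has its local maximum at u = 3, with value 125.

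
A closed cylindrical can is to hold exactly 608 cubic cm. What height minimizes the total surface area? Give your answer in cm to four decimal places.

9.1820

With radius r and height h, πr²h = 608 so h = 608/(πr²), and S(r) = 2πr² + 2πrh = 2πr² + 2·608/r.
S'(r) = 4πr − 2·608/r² = 0 ⇒ r³ = 608/(2π), so r ≈ 4.5910 and h = 2r ≈ 9.1820.
S''(r) = 4π + 4·608/r³ > 0, so this is the minimum; S ≈ 397.2985.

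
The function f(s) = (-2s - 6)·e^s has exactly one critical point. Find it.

-4

f'(s) = (-2)·e^s + (-2s - 6)·1·e^s = (-2s - 8)·e^s. Since e^s > 0, the only critical point is s = -4.
f''(-4) has the same sign as -2 < 0, so this is a local maximum.
f(-4) = (2)·e^(-4) ≈ 0.0366.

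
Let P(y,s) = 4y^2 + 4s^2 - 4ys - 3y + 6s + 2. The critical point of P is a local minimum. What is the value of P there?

∂P/∂y = 8y - 4s - 3 = 0 and ∂P/∂s = -4y + 8s + 6 = 0, so (y, s) = (0, -3/4).
The Hessian has P_{yy} = 8, P_{ss} = 8, P_{ys} = -4, giving D = 48 > 0 with P_{yy} > 0, so the point is a local minimum.
P(0, -3/4) = -1/4.

-1/4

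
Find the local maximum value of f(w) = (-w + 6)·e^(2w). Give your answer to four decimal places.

29937.0709

Differentiating with the product rule gives f'(w) = (-2w + 11)·e^(2w). Since e^(2w) > 0, the only critical point is w = 11/2.
f''(11/2) has the same sign as -2 < 0, so this is a local maximum.
f(11/2) = (1/2)·e^(11) ≈ 29937.0709.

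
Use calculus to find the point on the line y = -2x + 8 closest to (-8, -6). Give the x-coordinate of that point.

4

Minimize D(x)^2 = (x + 8)^2 + (-2x + 14)^2.
d/dx[D^2] = 2(x + 8) + 2·(-2)·(-2x + 14) = 0 ⇒ x = 4.
Then y = 0 and the distance is √(180) ≈ 13.4164.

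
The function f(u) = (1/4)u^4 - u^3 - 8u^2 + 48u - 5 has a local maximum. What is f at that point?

Critical points: f'(u) = u^3 - 3u^2 - 16u + 48 vanishes at u = -4, 3, 4.
Second-derivative test with f''(u) = 3u^2 - 6u - 16: f''(-4) = 56 > 0 ⇒ local minimum; f''(3) = -7 < 0 ⇒ local maximum; f''(4) = 8 > 0 ⇒ local minimum.
The local maximum is f(3) = 241/4.

241/4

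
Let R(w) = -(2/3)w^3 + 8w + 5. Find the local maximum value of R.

47/3

Critical points: R'(w) = -2w^2 + 8 vanishes at w = -2, 2.
Since R''(w) = -4w, we get R''(-2) = 8 > 0 ⇒ local minimum; R''(2) = -8 < 0 ⇒ local maximum.
Thus R has its local maximum at w = 2, with value 47/3.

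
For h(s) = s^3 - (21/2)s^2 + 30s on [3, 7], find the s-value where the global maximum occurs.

h'(s) = 3s^2 - 21s + 30, whose only zero in [3, 7] is s = 5.
Candidates: h(3) = 45/2,  h(5) = 25/2,  h(7) = 77/2.
The maximum over the interval is 77/2, attained at s = 7.

7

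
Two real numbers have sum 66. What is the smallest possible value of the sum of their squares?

With a + b = 66, a^2 + b^2 = a^2 + (66 − a)^2.
The derivative 2a − 2(66 − a) = 4a − 132 vanishes at a = 33; second derivative 4 > 0, a minimum.
The minimum is 2·(33)^2 = 2178.

2178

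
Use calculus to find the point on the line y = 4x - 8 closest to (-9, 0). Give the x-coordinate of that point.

23/17

Minimize D(x)^2 = (x + 9)^2 + (4x - 8)^2.
d/dx[D^2] = 2(x + 9) + 2·4·(4x - 8) = 0 ⇒ x = 23/17.
Then y = -44/17 and the distance is √(1936/17) ≈ 10.6716.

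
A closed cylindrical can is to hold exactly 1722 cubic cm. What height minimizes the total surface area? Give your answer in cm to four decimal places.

With radius r and height h, πr²h = 1722 so h = 1722/(πr²), and S(r) = 2πr² + 2πrh = 2πr² + 2·1722/r.
S'(r) = 4πr − 2·1722/r² = 0 ⇒ r³ = 1722/(2π), so r ≈ 6.4956 and h = 2r ≈ 12.9912.
S''(r) = 4π + 4·1722/r³ > 0, so this is the minimum; S ≈ 795.3104.

12.9912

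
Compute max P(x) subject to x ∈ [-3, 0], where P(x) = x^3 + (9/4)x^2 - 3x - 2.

5

P'(x) = 3x^2 + (9/2)x - 3, whose only zero in [-3, 0] is x = -2.
Evaluating at the critical points and endpoints: P(-3) = 1/4, P(-2) = 5, P(0) = -2.
So the maximum is P(-2) = 5.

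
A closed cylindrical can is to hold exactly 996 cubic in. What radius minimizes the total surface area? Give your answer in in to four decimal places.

With radius r and height h, πr²h = 996 so h = 996/(πr²), and S(r) = 2πr² + 2πrh = 2πr² + 2·996/r.
S'(r) = 4πr − 2·996/r² = 0 ⇒ r³ = 996/(2π), so r ≈ 5.4120 and h = 2r ≈ 10.8241.
S''(r) = 4π + 4·996/r³ > 0, so this is the minimum; S ≈ 552.1038.

5.4120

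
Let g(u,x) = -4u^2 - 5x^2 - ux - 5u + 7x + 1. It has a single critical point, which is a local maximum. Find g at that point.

435/79

∂g/∂u = -8u - x - 5 = 0 and ∂g/∂x = -u - 10x + 7 = 0, so (u, x) = (-57/79, 61/79).
The Hessian has g_{uu} = -8, g_{xx} = -10, g_{ux} = -1, giving D = 79 > 0 with g_{uu} < 0, so the point is a local maximum.
g(-57/79, 61/79) = 435/79.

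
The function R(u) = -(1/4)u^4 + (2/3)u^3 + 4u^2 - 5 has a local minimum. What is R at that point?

R'(u) = -u^3 + 2u^2 + 8u = 0 at u = -2, 0, 4.
Second-derivative test with R''(u) = -3u^2 + 4u + 8: R''(-2) = -12 < 0 ⇒ local maximum; R''(0) = 8 > 0 ⇒ local minimum; R''(4) = -24 < 0 ⇒ local maximum.
Thus R has its local minimum at u = 0, with value -5.

-5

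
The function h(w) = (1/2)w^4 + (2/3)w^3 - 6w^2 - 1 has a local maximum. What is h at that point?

h'(w) = 2w^3 + 2w^2 - 12w = 0 at w = -3, 0, 2.
Second-derivative test with h''(w) = 6w^2 + 4w - 12: h''(-3) = 30 > 0 ⇒ local minimum; h''(0) = -12 < 0 ⇒ local maximum; h''(2) = 20 > 0 ⇒ local minimum.
The local maximum is h(0) = -1.

-1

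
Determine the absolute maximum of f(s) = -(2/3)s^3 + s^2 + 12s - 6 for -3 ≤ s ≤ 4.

The derivative is -2s^2 + 2s + 12, which vanishes at s = -2 and s = 3.
Compare values at every candidate in [-3, 4]: f(-3) = -15; f(-2) = -62/3; f(3) = 21; f(4) = 46/3.
Hence the absolute maximum is 21 at s = 3.

21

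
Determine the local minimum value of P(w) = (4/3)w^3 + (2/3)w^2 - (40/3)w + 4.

P'(w) = 4w^2 + (4/3)w - 40/3. Setting P'(w) = 0 gives w ∈ {-2, 5/3}.
Second-derivative test with P''(w) = 8w + 4/3: P''(-2) = -44/3 < 0 ⇒ local maximum; P''(5/3) = 44/3 > 0 ⇒ local minimum.
So the local minimum value is P(5/3) = -826/81.

-826/81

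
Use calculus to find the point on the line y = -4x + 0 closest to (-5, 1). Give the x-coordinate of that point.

-9/17

Minimize D(x)^2 = (x + 5)^2 + (-4x - 1)^2.
d/dx[D^2] = 2(x + 5) + 2·(-4)·(-4x - 1) = 0 ⇒ x = -9/17.
Then y = 36/17 and the distance is √(361/17) ≈ 4.6082.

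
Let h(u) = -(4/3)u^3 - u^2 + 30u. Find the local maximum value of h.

h'(u) = -4u^2 - 2u + 30. Setting h'(u) = 0 gives u ∈ {-3, 5/2}.
Since h''(u) = -8u - 2, we get h''(-3) = 22 > 0 ⇒ local minimum; h''(5/2) = -22 < 0 ⇒ local maximum.
The local maximum is h(5/2) = 575/12.

575/12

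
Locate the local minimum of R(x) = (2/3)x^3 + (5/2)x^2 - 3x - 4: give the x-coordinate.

1/2

Critical points: R'(x) = 2x^2 + 5x - 3 vanishes at x = -3, 1/2.
Second-derivative test with R''(x) = 4x + 5: R''(-3) = -7 < 0 ⇒ local maximum; R''(1/2) = 7 > 0 ⇒ local minimum.
Thus R has its local minimum at x = 1/2, with value -115/24.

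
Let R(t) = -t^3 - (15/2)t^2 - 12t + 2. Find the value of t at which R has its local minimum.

-4

Critical points: R'(t) = -3t^2 - 15t - 12 vanishes at t = -4, -1.
Since R''(t) = -6t - 15, we get R''(-4) = 9 > 0 ⇒ local minimum; R''(-1) = -9 < 0 ⇒ local maximum.
So the local minimum value is R(-4) = -6.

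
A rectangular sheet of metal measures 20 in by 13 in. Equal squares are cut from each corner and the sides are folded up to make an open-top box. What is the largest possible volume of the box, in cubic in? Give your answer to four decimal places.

300.1750

With cut size x, the volume is V(x) = x(20 − 2x)(13 − 2x) for 0 < x < 6.5.
V'(x) = 12x^2 − 132x + 260. Setting V'(x) = 0 gives x ≈ 2.5703 (the root in (0, 6.5)).
V''(x) = 24x − 132 is negative there, so this is the maximum; V ≈ 300.1750.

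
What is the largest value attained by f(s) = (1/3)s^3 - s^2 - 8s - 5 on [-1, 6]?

5/3

Differentiating, f'(s) = s^2 - 2s - 8; whose only zero in [-1, 6] is s = 4.
Evaluating at the critical points and endpoints: f(-1) = 5/3; f(4) = -95/3; f(6) = -17.
So the maximum is f(-1) = 5/3.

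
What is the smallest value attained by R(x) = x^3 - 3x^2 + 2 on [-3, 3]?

-52

The derivative is 3x^2 - 6x, which vanishes at x = 0 and x = 2.
Evaluating at the critical points and endpoints: R(-3) = -52,  R(0) = 2,  R(2) = -2,  R(3) = 2.
Hence the absolute minimum is -52 at x = -3.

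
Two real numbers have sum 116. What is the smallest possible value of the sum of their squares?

6728

With a + b = 116, a^2 + b^2 = a^2 + (116 − a)^2.
The derivative 2a − 2(116 − a) = 4a − 232 vanishes at a = 58; second derivative 4 > 0, a minimum.
The minimum is 2·(58)^2 = 6728.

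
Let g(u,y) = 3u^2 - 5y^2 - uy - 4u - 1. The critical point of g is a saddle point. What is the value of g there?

-141/61

∂g/∂u = 6u - y - 4 = 0 and ∂g/∂y = -u - 10y = 0, so (u, y) = (40/61, -4/61).
The Hessian has g_{uu} = 6, g_{yy} = -10, g_{uy} = -1, giving D = -61 < 0, so the point is a saddle point.
g(40/61, -4/61) = -141/61.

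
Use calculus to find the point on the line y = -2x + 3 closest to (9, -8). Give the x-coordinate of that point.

Minimize D(x)^2 = (x - 9)^2 + (-2x + 11)^2.
d/dx[D^2] = 2(x - 9) + 2·(-2)·(-2x + 11) = 0 ⇒ x = 31/5.
Then y = -47/5 and the distance is √(49/5) ≈ 3.1305.

31/5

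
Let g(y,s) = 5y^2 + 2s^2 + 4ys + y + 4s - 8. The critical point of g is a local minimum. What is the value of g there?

-43/4

∂g/∂y = 10y + 4s + 1 = 0 and ∂g/∂s = 4y + 4s + 4 = 0, so (y, s) = (1/2, -3/2).
The Hessian has g_{yy} = 10, g_{ss} = 4, g_{ys} = 4, giving D = 24 > 0 with g_{yy} > 0, so the point is a local minimum.
g(1/2, -3/2) = -43/4.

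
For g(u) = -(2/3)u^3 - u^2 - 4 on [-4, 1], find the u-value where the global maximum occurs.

-4

g'(u) = -2u^2 - 2u, which vanishes at u = -1 and u = 0.
Candidates: g(-4) = 68/3; g(-1) = -13/3; g(0) = -4; g(1) = -17/3.
The maximum over the interval is 68/3, attained at u = -4.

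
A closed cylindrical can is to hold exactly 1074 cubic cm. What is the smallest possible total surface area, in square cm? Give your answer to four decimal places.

With radius r and height h, πr²h = 1074 so h = 1074/(πr²), and S(r) = 2πr² + 2πrh = 2πr² + 2·1074/r.
S'(r) = 4πr − 2·1074/r² = 0 ⇒ r³ = 1074/(2π), so r ≈ 5.5498 and h = 2r ≈ 11.0995.
S''(r) = 4π + 4·1074/r³ > 0, so this is the minimum; S ≈ 580.5648.

580.5648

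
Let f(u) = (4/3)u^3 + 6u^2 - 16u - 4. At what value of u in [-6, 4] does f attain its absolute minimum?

Differentiating, f'(u) = 4u^2 + 12u - 16; which vanishes at u = -4 and u = 1.
Compare values at every candidate in [-6, 4]: f(-6) = 20, f(-4) = 212/3, f(1) = -38/3, f(4) = 340/3.
So the minimum is f(1) = -38/3.

1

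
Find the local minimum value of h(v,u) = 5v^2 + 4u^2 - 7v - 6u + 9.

43/10

∂h/∂v = 10v - 7 = 0 and ∂h/∂u = 8u - 6 = 0, so (v, u) = (7/10, 3/4).
The Hessian has h_{vv} = 10, h_{uu} = 8, h_{vu} = 0, giving D = 80 > 0 with h_{vv} > 0, so the point is a local minimum.
h(7/10, 3/4) = 43/10.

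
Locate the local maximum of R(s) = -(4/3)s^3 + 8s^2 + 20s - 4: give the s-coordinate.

5

Critical points: R'(s) = -4s^2 + 16s + 20 vanishes at s = -1, 5.
Second-derivative test with R''(s) = -8s + 16: R''(-1) = 24 > 0 ⇒ local minimum; R''(5) = -24 < 0 ⇒ local maximum.
So the local maximum value is R(5) = 388/3.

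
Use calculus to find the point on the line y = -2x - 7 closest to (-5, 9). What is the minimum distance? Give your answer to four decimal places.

2.6833

Minimize D(x)^2 = (x + 5)^2 + (-2x - 16)^2.
d/dx[D^2] = 2(x + 5) + 2·(-2)·(-2x - 16) = 0 ⇒ x = -37/5.
Then y = 39/5 and the distance is √(36/5) ≈ 2.6833.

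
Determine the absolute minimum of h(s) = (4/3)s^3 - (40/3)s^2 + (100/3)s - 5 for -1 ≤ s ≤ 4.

-53

The derivative is 4s^2 - (80/3)s + 100/3, whose only zero in [-1, 4] is s = 5/3.
Evaluating at the critical points and endpoints: h(-1) = -53, h(5/3) = 1595/81, h(4) = 1/3.
Hence the absolute minimum is -53 at s = -1.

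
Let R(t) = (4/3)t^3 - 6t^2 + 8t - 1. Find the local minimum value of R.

R'(t) = 4t^2 - 12t + 8. Setting R'(t) = 0 gives t ∈ {1, 2}.
Since R''(t) = 8t - 12, we get R''(1) = -4 < 0 ⇒ local maximum; R''(2) = 4 > 0 ⇒ local minimum.
Thus R has its local minimum at t = 2, with value 5/3.

5/3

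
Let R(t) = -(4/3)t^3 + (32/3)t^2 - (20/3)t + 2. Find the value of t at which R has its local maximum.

5

Critical points: R'(t) = -4t^2 + (64/3)t - 20/3 vanishes at t = 1/3, 5.
Second-derivative test with R''(t) = -8t + 64/3: R''(1/3) = 56/3 > 0 ⇒ local minimum; R''(5) = -56/3 < 0 ⇒ local maximum.
So the local maximum value is R(5) = 206/3.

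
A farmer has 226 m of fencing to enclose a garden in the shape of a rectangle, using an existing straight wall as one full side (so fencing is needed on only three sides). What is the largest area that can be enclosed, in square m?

Let the sides perpendicular to the wall have length x and the parallel side y, so 2x + y = 226 and the area is A = xy = x(226 − 2x).
A'(x) = 226 − 4x = 0 gives x = 113/2, and A''(x) = −4 < 0 confirms a maximum.
Then y = 226 − 2·113/2 = 113 and A = 12769/2.

12769/2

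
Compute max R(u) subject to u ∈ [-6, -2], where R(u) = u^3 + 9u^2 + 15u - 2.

23

R'(u) = 3u^2 + 18u + 15, whose only zero in [-6, -2] is u = -5.
Compare values at every candidate in [-6, -2]: R(-6) = 16,  R(-5) = 23,  R(-2) = -4.
Hence the absolute maximum is 23 at u = -5.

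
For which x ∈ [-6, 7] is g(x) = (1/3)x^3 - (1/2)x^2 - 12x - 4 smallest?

4

g'(x) = x^2 - x - 12, which vanishes at x = -3 and x = 4.
Compare values at every candidate in [-6, 7]: g(-6) = -22; g(-3) = 37/2; g(4) = -116/3; g(7) = 11/6.
The minimum over the interval is -116/3, attained at x = 4.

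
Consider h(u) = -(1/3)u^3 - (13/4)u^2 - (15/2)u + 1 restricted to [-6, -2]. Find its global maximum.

h'(u) = -u^2 - (13/2)u - 15/2, whose only zero in [-6, -2] is u = -5.
Candidates: h(-6) = 1, h(-5) = -13/12, h(-2) = 17/3.
The maximum over the interval is 17/3, attained at u = -2.

17/3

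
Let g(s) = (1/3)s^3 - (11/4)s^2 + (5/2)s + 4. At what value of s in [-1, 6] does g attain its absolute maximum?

Differentiating, g'(s) = s^2 - (11/2)s + 5/2; which vanishes at s = 1/2 and s = 5.
Evaluating at the critical points and endpoints: g(-1) = -19/12; g(1/2) = 221/48; g(5) = -127/12; g(6) = -8.
The maximum over the interval is 221/48, attained at s = 1/2.

1/2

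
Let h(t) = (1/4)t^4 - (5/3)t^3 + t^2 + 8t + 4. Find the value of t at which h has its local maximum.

2

Critical points: h'(t) = t^3 - 5t^2 + 2t + 8 vanishes at t = -1, 2, 4.
Second-derivative test with h''(t) = 3t^2 - 10t + 2: h''(-1) = 15 > 0 ⇒ local minimum; h''(2) = -6 < 0 ⇒ local maximum; h''(4) = 10 > 0 ⇒ local minimum.
The local maximum is h(2) = 44/3.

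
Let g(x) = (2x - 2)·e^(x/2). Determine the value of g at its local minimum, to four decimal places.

-2.4261

By the product rule, g'(x) = (x + 1)·e^(x/2). Since e^(x/2) > 0, the only critical point is x = -1.
g''(-1) has the same sign as 1 > 0, so this is a local minimum.
g(-1) = (-4)·e^(-1/2) ≈ -2.4261.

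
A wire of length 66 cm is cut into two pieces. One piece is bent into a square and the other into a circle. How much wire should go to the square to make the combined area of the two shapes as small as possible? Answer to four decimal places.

Let x be the length used for the square. Square side x/4; circle radius (66−x)/(2π).
A(x) = (x/4)² + π·((66−x)/(2π))² = x²/16 + (66−x)²/(4π) for 0 ≤ x ≤ 66. A'(x) = x/8 − (66−x)/(2π) = 0 gives x = 4·66/(π+4) ≈ 36.9665.
A'' = 1/8 + 1/(2π) > 0, so this gives the minimum combined area; x ≈ 36.9665 cm to the square.

36.9665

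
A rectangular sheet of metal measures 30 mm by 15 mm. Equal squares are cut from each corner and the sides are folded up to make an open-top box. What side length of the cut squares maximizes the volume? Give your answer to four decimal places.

With cut size x, the volume is V(x) = x(30 − 2x)(15 − 2x) for 0 < x < 7.5.
V'(x) = 12x^2 − 180x + 450. Setting V'(x) = 0 gives x ≈ 3.1699 (the root in (0, 7.5)).
V''(x) = 24x − 180 is negative there, so this is the maximum; V ≈ 649.5191.

3.1699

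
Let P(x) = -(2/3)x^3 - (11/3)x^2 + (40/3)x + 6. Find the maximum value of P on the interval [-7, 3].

The derivative is -2x^2 - (22/3)x + 40/3, which vanishes at x = -5 and x = 4/3.
Compare values at every candidate in [-7, 3]: P(-7) = -115/3; P(-5) = -69; P(4/3) = 1270/81; P(3) = -5.
So the maximum is P(4/3) = 1270/81.

1270/81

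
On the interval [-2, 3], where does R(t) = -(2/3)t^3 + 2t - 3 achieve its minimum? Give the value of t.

The derivative is -2t^2 + 2, which vanishes at t = -1 and t = 1.
Evaluating at the critical points and endpoints: R(-2) = -5/3, R(-1) = -13/3, R(1) = -5/3, R(3) = -15.
Hence the absolute minimum is -15 at t = 3.

3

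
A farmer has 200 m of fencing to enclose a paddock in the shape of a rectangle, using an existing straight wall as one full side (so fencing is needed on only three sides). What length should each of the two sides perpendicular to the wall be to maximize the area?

Let the sides perpendicular to the wall have length x and the parallel side y, so 2x + y = 200 and the area is A = xy = x(200 − 2x).
A'(x) = 200 − 4x = 0 gives x = 50, and A''(x) = −4 < 0 confirms a maximum.
Then y = 200 − 2·50 = 100 and A = 5000.

50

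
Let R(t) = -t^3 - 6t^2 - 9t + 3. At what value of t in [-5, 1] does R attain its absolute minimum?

Differentiating, R'(t) = -3t^2 - 12t - 9; which vanishes at t = -3 and t = -1.
Candidates: R(-5) = 23,  R(-3) = 3,  R(-1) = 7,  R(1) = -13.
The minimum over the interval is -13, attained at t = 1.

1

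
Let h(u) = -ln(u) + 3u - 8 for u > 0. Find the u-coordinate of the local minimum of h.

1/3

h'(u) = -1/u + 3 = 0 gives u = 1/3.
h''(u) = 1/u², which is positive for u > 0, so this is a local minimum.
h(1/3) = -1·ln(1/3) + 1 - 8 ≈ -5.9014.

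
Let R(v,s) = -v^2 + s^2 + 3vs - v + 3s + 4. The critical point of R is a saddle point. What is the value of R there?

53/13

∂R/∂v = -2v + 3s - 1 = 0 and ∂R/∂s = 3v + 2s + 3 = 0, so (v, s) = (-11/13, -3/13).
The Hessian has R_{vv} = -2, R_{ss} = 2, R_{vs} = 3, giving D = -13 < 0, so the point is a saddle point.
R(-11/13, -3/13) = 53/13.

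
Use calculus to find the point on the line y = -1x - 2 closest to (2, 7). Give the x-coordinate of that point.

-7/2

Minimize D(x)^2 = (x - 2)^2 + (-x - 9)^2.
d/dx[D^2] = 2(x - 2) + 2·(-1)·(-x - 9) = 0 ⇒ x = -7/2.
Then y = 3/2 and the distance is √(121/2) ≈ 7.7782.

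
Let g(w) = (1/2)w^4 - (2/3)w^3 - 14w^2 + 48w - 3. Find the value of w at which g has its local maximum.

2

g'(w) = 2w^3 - 2w^2 - 28w + 48 = 0 at w = -4, 2, 3.
g''(w) = 6w^2 - 4w - 28. g''(-4) = 84 > 0 ⇒ local minimum; g''(2) = -12 < 0 ⇒ local maximum; g''(3) = 14 > 0 ⇒ local minimum.
So the local maximum value is g(2) = 119/3.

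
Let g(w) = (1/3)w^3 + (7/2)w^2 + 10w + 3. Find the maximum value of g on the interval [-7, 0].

3

The derivative is w^2 + 7w + 10, which vanishes at w = -5 and w = -2.
Evaluating at the critical points and endpoints: g(-7) = -59/6, g(-5) = -7/6, g(-2) = -17/3, g(0) = 3.
The maximum over the interval is 3, attained at w = 0.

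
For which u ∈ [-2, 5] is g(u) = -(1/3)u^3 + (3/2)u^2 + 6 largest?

g'(u) = -u^2 + 3u, which vanishes at u = 0 and u = 3.
Compare values at every candidate in [-2, 5]: g(-2) = 44/3,  g(0) = 6,  g(3) = 21/2,  g(5) = 11/6.
So the maximum is g(-2) = 44/3.

-2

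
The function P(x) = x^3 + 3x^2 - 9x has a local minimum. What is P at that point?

P'(x) = 3x^2 + 6x - 9 = 0 at x = -3, 1.
P''(x) = 6x + 6. P''(-3) = -12 < 0 ⇒ local maximum; P''(1) = 12 > 0 ⇒ local minimum.
So the local minimum value is P(1) = -5.

-5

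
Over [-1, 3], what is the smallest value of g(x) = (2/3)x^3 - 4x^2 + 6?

-12

Differentiating, g'(x) = 2x^2 - 8x; whose only zero in [-1, 3] is x = 0.
Evaluating at the critical points and endpoints: g(-1) = 4/3, g(0) = 6, g(3) = -12.
Hence the absolute minimum is -12 at x = 3.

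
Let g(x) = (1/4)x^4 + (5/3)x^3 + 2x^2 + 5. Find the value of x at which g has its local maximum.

g'(x) = x^3 + 5x^2 + 4x = 0 at x = -4, -1, 0.
Second-derivative test with g''(x) = 3x^2 + 10x + 4: g''(-4) = 12 > 0 ⇒ local minimum; g''(-1) = -3 < 0 ⇒ local maximum; g''(0) = 4 > 0 ⇒ local minimum.
The local maximum is g(-1) = 67/12.

-1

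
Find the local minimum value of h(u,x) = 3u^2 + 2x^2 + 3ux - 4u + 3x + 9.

8/3

∂h/∂u = 6u + 3x - 4 = 0 and ∂h/∂x = 3u + 4x + 3 = 0, so (u, x) = (5/3, -2).
The Hessian has h_{uu} = 6, h_{xx} = 4, h_{ux} = 3, giving D = 15 > 0 with h_{uu} > 0, so the point is a local minimum.
h(5/3, -2) = 8/3.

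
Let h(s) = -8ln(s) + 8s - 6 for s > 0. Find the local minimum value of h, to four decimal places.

2.0000

h'(s) = -8/s + 8 = 0 gives s = 1.
h''(s) = 8/s², which is positive for s > 0, so this is a local minimum.
h(1) = -8·ln(1) + 8 - 6 ≈ 2.0000.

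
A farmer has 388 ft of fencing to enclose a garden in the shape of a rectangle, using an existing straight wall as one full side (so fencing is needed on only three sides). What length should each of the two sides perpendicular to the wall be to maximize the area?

Let the sides perpendicular to the wall have length x and the parallel side y, so 2x + y = 388 and the area is A = xy = x(388 − 2x).
A'(x) = 388 − 4x = 0 gives x = 97, and A''(x) = −4 < 0 confirms a maximum.
Then y = 388 − 2·97 = 194 and A = 18818.

97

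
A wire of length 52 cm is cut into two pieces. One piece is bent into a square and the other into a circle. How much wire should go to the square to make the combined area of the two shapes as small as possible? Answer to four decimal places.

29.1252

Let x be the length used for the square. Square side x/4; circle radius (52−x)/(2π).
A(x) = (x/4)² + π·((52−x)/(2π))² = x²/16 + (52−x)²/(4π) for 0 ≤ x ≤ 52. A'(x) = x/8 − (52−x)/(2π) = 0 gives x = 4·52/(π+4) ≈ 29.1252.
A'' = 1/8 + 1/(2π) > 0, so this gives the minimum combined area; x ≈ 29.1252 cm to the square.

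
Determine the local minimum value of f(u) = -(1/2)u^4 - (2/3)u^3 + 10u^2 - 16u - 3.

Critical points: f'(u) = -2u^3 - 2u^2 + 20u - 16 vanishes at u = -4, 1, 2.
f''(u) = -6u^2 - 4u + 20. f''(-4) = -60 < 0 ⇒ local maximum; f''(1) = 10 > 0 ⇒ local minimum; f''(2) = -12 < 0 ⇒ local maximum.
So the local minimum value is f(1) = -61/6.

-61/6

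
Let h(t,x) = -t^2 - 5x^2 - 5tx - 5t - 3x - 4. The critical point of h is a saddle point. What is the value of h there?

∂h/∂t = -2t - 5x - 5 = 0 and ∂h/∂x = -5t - 10x - 3 = 0, so (t, x) = (7, -19/5).
The Hessian has h_{tt} = -2, h_{xx} = -10, h_{tx} = -5, giving D = -5 < 0, so the point is a saddle point.
h(7, -19/5) = -79/5.

-79/5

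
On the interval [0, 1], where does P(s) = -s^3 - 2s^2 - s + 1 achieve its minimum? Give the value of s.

P'(s) = -3s^2 - 4s - 1, which has no zeros in [0, 1].
Candidates: P(0) = 1,  P(1) = -3.
Hence the absolute minimum is -3 at s = 1.

1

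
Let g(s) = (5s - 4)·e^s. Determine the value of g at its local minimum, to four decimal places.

By the product rule, g'(s) = (5s + 1)·e^s. Since e^s > 0, the only critical point is s = -1/5.
g''(-1/5) has the same sign as 5 > 0, so this is a local minimum.
g(-1/5) = (-5)·e^(-1/5) ≈ -4.0937.

-4.0937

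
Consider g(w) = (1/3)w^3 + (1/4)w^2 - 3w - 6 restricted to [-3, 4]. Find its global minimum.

Differentiating, g'(w) = w^2 + (1/2)w - 3; which vanishes at w = -2 and w = 3/2.
Candidates: g(-3) = -15/4; g(-2) = -5/3; g(3/2) = -141/16; g(4) = 22/3.
The minimum over the interval is -141/16, attained at w = 3/2.

-141/16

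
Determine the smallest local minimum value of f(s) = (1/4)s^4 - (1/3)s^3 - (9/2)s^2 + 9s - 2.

f'(s) = s^3 - s^2 - 9s + 9 = 0 at s = -3, 1, 3.
Since f''(s) = 3s^2 - 2s - 9, we get f''(-3) = 24 > 0 ⇒ local minimum; f''(1) = -8 < 0 ⇒ local maximum; f''(3) = 12 > 0 ⇒ local minimum.
Thus f has its smallest local minimum at s = -3, with value -161/4.

-161/4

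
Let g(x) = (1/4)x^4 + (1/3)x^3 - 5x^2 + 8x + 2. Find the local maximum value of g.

g'(x) = x^3 + x^2 - 10x + 8 = 0 at x = -4, 1, 2.
Since g''(x) = 3x^2 + 2x - 10, we get g''(-4) = 30 > 0 ⇒ local minimum; g''(1) = -5 < 0 ⇒ local maximum; g''(2) = 6 > 0 ⇒ local minimum.
Thus g has its local maximum at x = 1, with value 67/12.

67/12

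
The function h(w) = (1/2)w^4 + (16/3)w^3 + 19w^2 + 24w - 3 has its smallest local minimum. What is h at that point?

-77/6

Critical points: h'(w) = 2w^3 + 16w^2 + 38w + 24 vanishes at w = -4, -3, -1.
Second-derivative test with h''(w) = 6w^2 + 32w + 38: h''(-4) = 6 > 0 ⇒ local minimum; h''(-3) = -4 < 0 ⇒ local maximum; h''(-1) = 12 > 0 ⇒ local minimum.
The smallest local minimum is h(-1) = -77/6.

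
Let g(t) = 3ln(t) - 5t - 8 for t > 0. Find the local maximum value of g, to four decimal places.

g'(t) = 3/t − 5 = 0 gives t = 3/5.
g''(t) = -3/t², which is negative for t > 0, so this is a local maximum.
g(3/5) = 3·ln(3/5) - 3 - 8 ≈ -12.5325.

-12.5325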